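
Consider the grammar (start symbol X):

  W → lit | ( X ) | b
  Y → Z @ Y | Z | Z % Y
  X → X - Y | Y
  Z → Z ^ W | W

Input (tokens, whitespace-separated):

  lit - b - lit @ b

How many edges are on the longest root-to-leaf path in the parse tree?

6

[X [X [X [Y [Z [W lit]]]] - [Y [Z [W b]]]] - [Y [Z [W lit]] @ [Y [Z [W b]]]]]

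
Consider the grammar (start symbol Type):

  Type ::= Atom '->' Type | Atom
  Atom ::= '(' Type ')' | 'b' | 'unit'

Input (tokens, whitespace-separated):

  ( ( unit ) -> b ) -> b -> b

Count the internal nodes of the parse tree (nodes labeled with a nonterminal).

[Type [Atom ( [Type [Atom ( [Type [Atom unit]] )] -> [Type [Atom b]]] )] -> [Type [Atom b] -> [Type [Atom b]]]]

12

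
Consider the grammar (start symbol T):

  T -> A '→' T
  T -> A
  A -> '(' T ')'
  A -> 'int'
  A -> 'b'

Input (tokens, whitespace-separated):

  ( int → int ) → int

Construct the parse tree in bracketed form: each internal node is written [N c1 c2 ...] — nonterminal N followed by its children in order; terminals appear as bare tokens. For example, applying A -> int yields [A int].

[T [A ( [T [A int] → [T [A int]]] )] → [T [A int]]]

T
A → T
( T ) → T
( A → T ) → T
( int → T ) → T
( int → A ) → T
( int → int ) → T
( int → int ) → A
( int → int ) → int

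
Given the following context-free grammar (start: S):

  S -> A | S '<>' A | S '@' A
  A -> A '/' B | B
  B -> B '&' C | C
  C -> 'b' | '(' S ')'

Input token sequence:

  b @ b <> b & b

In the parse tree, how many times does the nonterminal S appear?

3

[S [S [S [A [B [C b]]]] @ [A [B [C b]]]] <> [A [B [B [C b]] & [C b]]]]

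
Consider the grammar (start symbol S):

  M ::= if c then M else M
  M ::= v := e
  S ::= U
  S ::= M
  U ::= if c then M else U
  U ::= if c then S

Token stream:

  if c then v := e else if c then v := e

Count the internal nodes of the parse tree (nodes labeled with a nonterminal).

6

[S [U if c then [M v := e] else [U if c then [S [M v := e]]]]]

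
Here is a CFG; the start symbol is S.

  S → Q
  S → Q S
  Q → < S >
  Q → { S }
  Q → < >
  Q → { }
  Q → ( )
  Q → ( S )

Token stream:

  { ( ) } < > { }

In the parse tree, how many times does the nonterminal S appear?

[S [Q { [S [Q ( )]] }] [S [Q < >] [S [Q { }]]]]

4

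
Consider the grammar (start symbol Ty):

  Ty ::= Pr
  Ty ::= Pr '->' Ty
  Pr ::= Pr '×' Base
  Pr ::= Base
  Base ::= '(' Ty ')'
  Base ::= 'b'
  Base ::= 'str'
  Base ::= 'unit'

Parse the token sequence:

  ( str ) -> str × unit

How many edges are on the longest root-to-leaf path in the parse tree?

6

[Ty [Pr [Base ( [Ty [Pr [Base str]]] )]] -> [Ty [Pr [Pr [Base str]] × [Base unit]]]]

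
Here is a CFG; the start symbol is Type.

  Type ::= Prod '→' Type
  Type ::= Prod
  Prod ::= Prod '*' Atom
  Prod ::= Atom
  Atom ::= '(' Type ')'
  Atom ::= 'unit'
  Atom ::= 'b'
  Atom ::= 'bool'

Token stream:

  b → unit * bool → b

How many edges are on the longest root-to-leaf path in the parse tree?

5

[Type [Prod [Atom b]] → [Type [Prod [Prod [Atom unit]] * [Atom bool]] → [Type [Prod [Atom b]]]]]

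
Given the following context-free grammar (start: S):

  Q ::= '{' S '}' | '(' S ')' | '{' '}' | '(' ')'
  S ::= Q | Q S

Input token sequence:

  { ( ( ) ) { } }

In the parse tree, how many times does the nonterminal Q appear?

4

[S [Q { [S [Q ( [S [Q ( )]] )] [S [Q { }]]] }]]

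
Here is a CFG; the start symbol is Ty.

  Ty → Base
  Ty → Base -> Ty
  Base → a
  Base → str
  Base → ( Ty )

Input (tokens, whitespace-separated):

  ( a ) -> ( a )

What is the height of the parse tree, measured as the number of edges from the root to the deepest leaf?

[Ty [Base ( [Ty [Base a]] )] -> [Ty [Base ( [Ty [Base a]] )]]]

5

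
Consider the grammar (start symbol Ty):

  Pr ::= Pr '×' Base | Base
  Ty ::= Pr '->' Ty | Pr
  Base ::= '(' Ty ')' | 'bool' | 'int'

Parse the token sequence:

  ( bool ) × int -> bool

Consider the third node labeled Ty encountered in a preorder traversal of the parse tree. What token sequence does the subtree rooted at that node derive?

bool

[Ty [Pr [Pr [Base ( [Ty [Pr [Base bool]]] )]] × [Base int]] -> [Ty [Pr [Base bool]]]]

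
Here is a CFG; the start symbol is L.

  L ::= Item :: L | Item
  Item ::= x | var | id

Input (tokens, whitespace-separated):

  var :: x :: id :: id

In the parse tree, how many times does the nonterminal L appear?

4

[L [Item var] :: [L [Item x] :: [L [Item id] :: [L [Item id]]]]]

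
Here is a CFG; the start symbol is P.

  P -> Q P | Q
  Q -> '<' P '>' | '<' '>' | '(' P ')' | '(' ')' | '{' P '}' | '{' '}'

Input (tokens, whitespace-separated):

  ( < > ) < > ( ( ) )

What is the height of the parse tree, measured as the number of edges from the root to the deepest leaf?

6

[P [Q ( [P [Q < >]] )] [P [Q < >] [P [Q ( [P [Q ( )]] )]]]]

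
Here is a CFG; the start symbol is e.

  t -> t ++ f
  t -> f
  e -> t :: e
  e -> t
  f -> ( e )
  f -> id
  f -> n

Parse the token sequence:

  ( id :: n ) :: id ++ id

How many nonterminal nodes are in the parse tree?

[e [t [f ( [e [t [f id]] :: [e [t [f n]]]] )]] :: [e [t [t [f id]] ++ [f id]]]]

14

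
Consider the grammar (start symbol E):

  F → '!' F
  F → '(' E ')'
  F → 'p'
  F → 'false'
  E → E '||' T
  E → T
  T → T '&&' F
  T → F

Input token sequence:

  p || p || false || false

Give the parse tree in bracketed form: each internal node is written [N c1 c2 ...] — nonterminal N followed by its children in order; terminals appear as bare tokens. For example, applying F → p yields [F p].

[E [E [E [E [T [F p]]] || [T [F p]]] || [T [F false]]] || [T [F false]]]

E
E || T
E || T || T
E || T || T || T
T || T || T || T
F || T || T || T
p || T || T || T
p || F || T || T
p || p || T || T
p || p || F || T
p || p || false || T
p || p || false || F
p || p || false || false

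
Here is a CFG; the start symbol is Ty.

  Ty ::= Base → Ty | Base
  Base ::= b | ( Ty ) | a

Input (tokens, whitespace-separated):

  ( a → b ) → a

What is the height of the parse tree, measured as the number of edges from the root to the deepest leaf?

[Ty [Base ( [Ty [Base a] → [Ty [Base b]]] )] → [Ty [Base a]]]

5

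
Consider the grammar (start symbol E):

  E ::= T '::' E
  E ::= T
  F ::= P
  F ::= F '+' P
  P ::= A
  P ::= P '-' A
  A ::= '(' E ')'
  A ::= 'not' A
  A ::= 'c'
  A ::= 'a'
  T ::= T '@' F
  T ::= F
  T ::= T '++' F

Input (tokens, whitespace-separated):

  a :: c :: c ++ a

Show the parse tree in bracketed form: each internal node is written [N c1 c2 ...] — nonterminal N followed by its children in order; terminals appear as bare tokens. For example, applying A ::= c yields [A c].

[E [T [F [P [A a]]]] :: [E [T [F [P [A c]]]] :: [E [T [T [F [P [A c]]]] ++ [F [P [A a]]]]]]]

E
T :: E
F :: E
P :: E
A :: E
a :: E
a :: T :: E
a :: F :: E
a :: P :: E
a :: A :: E
a :: c :: E
a :: c :: T
a :: c :: T ++ F
a :: c :: F ++ F
a :: c :: P ++ F
a :: c :: A ++ F
a :: c :: c ++ F
a :: c :: c ++ P
a :: c :: c ++ A
a :: c :: c ++ a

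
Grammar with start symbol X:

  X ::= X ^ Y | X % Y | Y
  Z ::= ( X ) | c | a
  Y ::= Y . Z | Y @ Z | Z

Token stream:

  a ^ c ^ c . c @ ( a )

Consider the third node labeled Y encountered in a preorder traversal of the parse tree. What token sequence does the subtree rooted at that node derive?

[X [X [X [Y [Z a]]] ^ [Y [Z c]]] ^ [Y [Y [Y [Z c]] . [Z c]] @ [Z ( [X [Y [Z a]]] )]]]

c . c @ ( a )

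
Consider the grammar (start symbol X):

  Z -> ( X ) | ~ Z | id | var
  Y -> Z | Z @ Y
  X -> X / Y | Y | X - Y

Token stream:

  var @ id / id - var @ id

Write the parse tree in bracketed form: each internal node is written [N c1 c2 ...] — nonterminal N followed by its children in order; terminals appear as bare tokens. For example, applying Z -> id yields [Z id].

X
X - Y
X / Y - Y
Y / Y - Y
Z @ Y / Y - Y
var @ Y / Y - Y
var @ Z / Y - Y
var @ id / Y - Y
var @ id / Z - Y
var @ id / id - Y
var @ id / id - Z @ Y
var @ id / id - var @ Y
var @ id / id - var @ Z
var @ id / id - var @ id

[X [X [X [Y [Z var] @ [Y [Z id]]]] / [Y [Z id]]] - [Y [Z var] @ [Y [Z id]]]]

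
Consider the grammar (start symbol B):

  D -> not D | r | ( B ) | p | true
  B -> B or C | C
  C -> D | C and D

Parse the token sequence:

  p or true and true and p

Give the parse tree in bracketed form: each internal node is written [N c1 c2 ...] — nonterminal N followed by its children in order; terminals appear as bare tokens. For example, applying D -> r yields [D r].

[B [B [C [D p]]] or [C [C [C [D true]] and [D true]] and [D p]]]

B
B or C
C or C
D or C
p or C
p or C and D
p or C and D and D
p or D and D and D
p or true and D and D
p or true and true and D
p or true and true and p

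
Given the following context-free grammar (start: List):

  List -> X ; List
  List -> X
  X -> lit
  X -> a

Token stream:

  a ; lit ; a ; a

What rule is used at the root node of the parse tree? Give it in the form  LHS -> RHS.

[List [X a] ; [List [X lit] ; [List [X a] ; [List [X a]]]]]

List -> X ; List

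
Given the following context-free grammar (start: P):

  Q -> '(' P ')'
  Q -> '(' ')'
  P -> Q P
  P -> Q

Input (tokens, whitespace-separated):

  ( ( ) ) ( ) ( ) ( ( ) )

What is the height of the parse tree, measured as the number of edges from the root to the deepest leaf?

[P [Q ( [P [Q ( )]] )] [P [Q ( )] [P [Q ( )] [P [Q ( [P [Q ( )]] )]]]]]

7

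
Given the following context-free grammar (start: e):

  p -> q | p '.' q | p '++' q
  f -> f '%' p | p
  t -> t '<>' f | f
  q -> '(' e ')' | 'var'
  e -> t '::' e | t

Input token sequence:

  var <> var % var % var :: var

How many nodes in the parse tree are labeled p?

5

[e [t [t [f [p [q var]]]] <> [f [f [f [p [q var]]] % [p [q var]]] % [p [q var]]]] :: [e [t [f [p [q var]]]]]]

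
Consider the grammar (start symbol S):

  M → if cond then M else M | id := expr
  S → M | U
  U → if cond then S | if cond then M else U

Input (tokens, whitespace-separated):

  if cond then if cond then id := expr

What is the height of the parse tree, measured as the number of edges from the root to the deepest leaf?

6

[S [U if cond then [S [U if cond then [S [M id := expr]]]]]]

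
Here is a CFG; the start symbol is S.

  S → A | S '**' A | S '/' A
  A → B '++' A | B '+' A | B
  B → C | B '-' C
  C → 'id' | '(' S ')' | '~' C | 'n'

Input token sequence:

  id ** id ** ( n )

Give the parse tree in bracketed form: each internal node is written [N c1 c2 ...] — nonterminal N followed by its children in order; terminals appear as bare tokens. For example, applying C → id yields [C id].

S
S ** A
S ** A ** A
A ** A ** A
B ** A ** A
C ** A ** A
id ** A ** A
id ** B ** A
id ** C ** A
id ** id ** A
id ** id ** B
id ** id ** C
id ** id ** ( S )
id ** id ** ( A )
id ** id ** ( B )
id ** id ** ( C )
id ** id ** ( n )

[S [S [S [A [B [C id]]]] ** [A [B [C id]]]] ** [A [B [C ( [S [A [B [C n]]]] )]]]]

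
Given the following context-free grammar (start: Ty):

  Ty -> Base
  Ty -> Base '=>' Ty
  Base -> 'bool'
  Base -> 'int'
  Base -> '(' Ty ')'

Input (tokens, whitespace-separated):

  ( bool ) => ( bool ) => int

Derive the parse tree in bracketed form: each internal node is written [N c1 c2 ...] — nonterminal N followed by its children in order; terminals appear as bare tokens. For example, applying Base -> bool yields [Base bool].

Ty
Base => Ty
( Ty ) => Ty
( Base ) => Ty
( bool ) => Ty
( bool ) => Base => Ty
( bool ) => ( Ty ) => Ty
( bool ) => ( Base ) => Ty
( bool ) => ( bool ) => Ty
( bool ) => ( bool ) => Base
( bool ) => ( bool ) => int

[Ty [Base ( [Ty [Base bool]] )] => [Ty [Base ( [Ty [Base bool]] )] => [Ty [Base int]]]]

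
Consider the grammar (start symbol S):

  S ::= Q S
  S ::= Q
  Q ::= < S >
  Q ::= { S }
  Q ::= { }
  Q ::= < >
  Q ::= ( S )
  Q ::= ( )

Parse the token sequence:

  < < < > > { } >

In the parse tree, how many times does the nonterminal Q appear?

4

[S [Q < [S [Q < [S [Q < >]] >] [S [Q { }]]] >]]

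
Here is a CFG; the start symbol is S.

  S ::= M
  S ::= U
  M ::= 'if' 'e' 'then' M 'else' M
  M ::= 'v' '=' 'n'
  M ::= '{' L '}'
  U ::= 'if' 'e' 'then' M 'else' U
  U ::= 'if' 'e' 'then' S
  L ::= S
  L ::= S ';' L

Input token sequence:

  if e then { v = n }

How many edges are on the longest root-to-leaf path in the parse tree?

[S [U if e then [S [M { [L [S [M v = n]]] }]]]]

7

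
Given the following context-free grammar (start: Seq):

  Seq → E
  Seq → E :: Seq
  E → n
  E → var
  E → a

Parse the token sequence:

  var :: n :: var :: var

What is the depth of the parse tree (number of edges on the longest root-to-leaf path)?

[Seq [E var] :: [Seq [E n] :: [Seq [E var] :: [Seq [E var]]]]]

5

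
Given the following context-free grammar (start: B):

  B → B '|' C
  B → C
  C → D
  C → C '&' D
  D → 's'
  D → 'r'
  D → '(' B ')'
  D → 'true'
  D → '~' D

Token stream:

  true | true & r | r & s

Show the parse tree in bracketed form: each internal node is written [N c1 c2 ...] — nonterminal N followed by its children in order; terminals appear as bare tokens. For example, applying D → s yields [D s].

[B [B [B [C [D true]]] | [C [C [D true]] & [D r]]] | [C [C [D r]] & [D s]]]

B
B | C
B | C | C
C | C | C
D | C | C
true | C | C
true | C & D | C
true | D & D | C
true | true & D | C
true | true & r | C
true | true & r | C & D
true | true & r | D & D
true | true & r | r & D
true | true & r | r & s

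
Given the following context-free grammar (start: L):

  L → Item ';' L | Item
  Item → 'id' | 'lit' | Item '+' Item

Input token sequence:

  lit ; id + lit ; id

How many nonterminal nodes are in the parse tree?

8

[L [Item lit] ; [L [Item [Item id] + [Item lit]] ; [L [Item id]]]]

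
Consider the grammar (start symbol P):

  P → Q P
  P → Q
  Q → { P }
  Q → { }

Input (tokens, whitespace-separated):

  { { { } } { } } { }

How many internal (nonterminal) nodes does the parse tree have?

10

[P [Q { [P [Q { [P [Q { }]] }] [P [Q { }]]] }] [P [Q { }]]]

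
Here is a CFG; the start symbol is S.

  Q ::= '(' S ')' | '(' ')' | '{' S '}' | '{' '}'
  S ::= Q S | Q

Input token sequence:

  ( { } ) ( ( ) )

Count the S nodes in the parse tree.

[S [Q ( [S [Q { }]] )] [S [Q ( [S [Q ( )]] )]]]

4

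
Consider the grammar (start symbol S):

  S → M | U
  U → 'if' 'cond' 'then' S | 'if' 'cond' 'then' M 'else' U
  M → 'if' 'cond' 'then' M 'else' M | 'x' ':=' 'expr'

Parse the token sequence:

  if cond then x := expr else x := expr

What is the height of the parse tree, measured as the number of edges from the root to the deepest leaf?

3

[S [M if cond then [M x := expr] else [M x := expr]]]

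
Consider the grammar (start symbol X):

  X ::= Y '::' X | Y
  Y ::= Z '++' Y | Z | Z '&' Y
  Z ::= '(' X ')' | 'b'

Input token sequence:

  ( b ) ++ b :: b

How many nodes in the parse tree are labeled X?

[X [Y [Z ( [X [Y [Z b]]] )] ++ [Y [Z b]]] :: [X [Y [Z b]]]]

3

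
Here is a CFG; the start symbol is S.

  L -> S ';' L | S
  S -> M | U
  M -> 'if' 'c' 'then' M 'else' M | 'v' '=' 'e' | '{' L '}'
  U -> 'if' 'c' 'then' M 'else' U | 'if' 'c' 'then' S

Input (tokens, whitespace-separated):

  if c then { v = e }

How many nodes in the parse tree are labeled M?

2

[S [U if c then [S [M { [L [S [M v = e]]] }]]]]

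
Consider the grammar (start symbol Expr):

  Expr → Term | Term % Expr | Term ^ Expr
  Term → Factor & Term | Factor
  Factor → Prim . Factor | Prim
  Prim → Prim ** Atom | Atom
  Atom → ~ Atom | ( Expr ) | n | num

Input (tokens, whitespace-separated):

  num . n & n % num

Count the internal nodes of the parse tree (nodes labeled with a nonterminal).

[Expr [Term [Factor [Prim [Atom num]] . [Factor [Prim [Atom n]]]] & [Term [Factor [Prim [Atom n]]]]] % [Expr [Term [Factor [Prim [Atom num]]]]]]

17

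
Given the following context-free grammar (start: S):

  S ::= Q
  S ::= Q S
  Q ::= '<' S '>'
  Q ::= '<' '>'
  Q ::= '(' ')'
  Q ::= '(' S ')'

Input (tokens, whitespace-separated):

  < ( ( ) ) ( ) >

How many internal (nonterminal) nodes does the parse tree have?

8

[S [Q < [S [Q ( [S [Q ( )]] )] [S [Q ( )]]] >]]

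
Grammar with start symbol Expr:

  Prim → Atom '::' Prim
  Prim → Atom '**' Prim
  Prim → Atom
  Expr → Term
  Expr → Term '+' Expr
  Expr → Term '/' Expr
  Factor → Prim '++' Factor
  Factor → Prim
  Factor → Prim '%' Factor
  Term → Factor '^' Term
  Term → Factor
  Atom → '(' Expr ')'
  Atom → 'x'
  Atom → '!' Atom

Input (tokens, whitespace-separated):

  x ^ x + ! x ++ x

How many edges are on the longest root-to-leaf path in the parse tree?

7

[Expr [Term [Factor [Prim [Atom x]]] ^ [Term [Factor [Prim [Atom x]]]]] + [Expr [Term [Factor [Prim [Atom ! [Atom x]]] ++ [Factor [Prim [Atom x]]]]]]]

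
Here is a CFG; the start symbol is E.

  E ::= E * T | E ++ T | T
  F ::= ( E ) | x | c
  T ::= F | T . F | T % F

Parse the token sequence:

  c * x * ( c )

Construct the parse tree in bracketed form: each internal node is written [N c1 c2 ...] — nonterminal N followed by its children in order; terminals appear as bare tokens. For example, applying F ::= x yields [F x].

[E [E [E [T [F c]]] * [T [F x]]] * [T [F ( [E [T [F c]]] )]]]

E
E * T
E * T * T
T * T * T
F * T * T
c * T * T
c * F * T
c * x * T
c * x * F
c * x * ( E )
c * x * ( T )
c * x * ( F )
c * x * ( c )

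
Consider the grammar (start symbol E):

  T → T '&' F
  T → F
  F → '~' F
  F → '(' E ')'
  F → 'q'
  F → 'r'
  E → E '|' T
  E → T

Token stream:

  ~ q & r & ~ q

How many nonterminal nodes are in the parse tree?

[E [T [T [T [F ~ [F q]]] & [F r]] & [F ~ [F q]]]]

9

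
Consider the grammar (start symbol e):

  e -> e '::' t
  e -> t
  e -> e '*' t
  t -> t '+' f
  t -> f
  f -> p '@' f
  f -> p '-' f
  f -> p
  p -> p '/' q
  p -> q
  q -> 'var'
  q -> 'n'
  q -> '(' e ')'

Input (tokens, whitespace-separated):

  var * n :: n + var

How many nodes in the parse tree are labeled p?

[e [e [e [t [f [p [q var]]]]] * [t [f [p [q n]]]]] :: [t [t [f [p [q n]]]] + [f [p [q var]]]]]

4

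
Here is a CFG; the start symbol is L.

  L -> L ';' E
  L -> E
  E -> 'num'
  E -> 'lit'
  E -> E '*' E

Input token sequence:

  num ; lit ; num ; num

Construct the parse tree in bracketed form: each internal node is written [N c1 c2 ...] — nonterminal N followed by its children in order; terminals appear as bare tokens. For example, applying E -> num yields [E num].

[L [L [L [L [E num]] ; [E lit]] ; [E num]] ; [E num]]

L
L ; E
L ; E ; E
L ; E ; E ; E
E ; E ; E ; E
num ; E ; E ; E
num ; lit ; E ; E
num ; lit ; num ; E
num ; lit ; num ; num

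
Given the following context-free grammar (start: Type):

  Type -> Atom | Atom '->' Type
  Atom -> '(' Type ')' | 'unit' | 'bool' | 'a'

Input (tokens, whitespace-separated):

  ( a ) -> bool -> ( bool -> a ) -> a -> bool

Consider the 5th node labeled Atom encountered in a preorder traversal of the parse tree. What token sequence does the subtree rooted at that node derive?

[Type [Atom ( [Type [Atom a]] )] -> [Type [Atom bool] -> [Type [Atom ( [Type [Atom bool] -> [Type [Atom a]]] )] -> [Type [Atom a] -> [Type [Atom bool]]]]]]

bool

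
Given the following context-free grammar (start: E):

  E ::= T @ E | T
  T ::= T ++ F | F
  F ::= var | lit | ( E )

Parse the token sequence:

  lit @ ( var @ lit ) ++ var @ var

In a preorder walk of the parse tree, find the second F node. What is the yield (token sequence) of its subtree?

[E [T [F lit]] @ [E [T [T [F ( [E [T [F var]] @ [E [T [F lit]]]] )]] ++ [F var]] @ [E [T [F var]]]]]

( var @ lit )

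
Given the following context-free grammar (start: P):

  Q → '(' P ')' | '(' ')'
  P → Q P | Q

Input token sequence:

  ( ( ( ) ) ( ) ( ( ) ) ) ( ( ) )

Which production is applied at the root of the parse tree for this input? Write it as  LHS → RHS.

P → Q P

[P [Q ( [P [Q ( [P [Q ( )]] )] [P [Q ( )] [P [Q ( [P [Q ( )]] )]]]] )] [P [Q ( [P [Q ( )]] )]]]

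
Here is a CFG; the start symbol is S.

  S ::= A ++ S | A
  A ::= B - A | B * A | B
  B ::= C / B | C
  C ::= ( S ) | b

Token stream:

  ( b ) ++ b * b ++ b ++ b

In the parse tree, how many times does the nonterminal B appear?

6

[S [A [B [C ( [S [A [B [C b]]]] )]]] ++ [S [A [B [C b]] * [A [B [C b]]]] ++ [S [A [B [C b]]] ++ [S [A [B [C b]]]]]]]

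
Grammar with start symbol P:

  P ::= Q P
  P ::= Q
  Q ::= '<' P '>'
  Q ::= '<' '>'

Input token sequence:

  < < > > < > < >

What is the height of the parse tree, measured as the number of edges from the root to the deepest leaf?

[P [Q < [P [Q < >]] >] [P [Q < >] [P [Q < >]]]]

4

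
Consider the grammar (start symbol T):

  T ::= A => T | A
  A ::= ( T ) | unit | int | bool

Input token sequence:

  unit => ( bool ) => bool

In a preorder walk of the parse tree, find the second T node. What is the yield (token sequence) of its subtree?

( bool ) => bool

[T [A unit] => [T [A ( [T [A bool]] )] => [T [A bool]]]]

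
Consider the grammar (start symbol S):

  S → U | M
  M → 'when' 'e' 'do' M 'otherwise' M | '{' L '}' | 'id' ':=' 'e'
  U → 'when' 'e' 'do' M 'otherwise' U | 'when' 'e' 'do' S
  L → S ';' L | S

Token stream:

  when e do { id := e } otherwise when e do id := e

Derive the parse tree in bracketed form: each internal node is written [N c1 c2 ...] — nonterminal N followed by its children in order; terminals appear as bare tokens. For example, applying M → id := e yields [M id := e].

[S [U when e do [M { [L [S [M id := e]]] }] otherwise [U when e do [S [M id := e]]]]]

S
U
when e do M otherwise U
when e do { L } otherwise U
when e do { S } otherwise U
when e do { M } otherwise U
when e do { id := e } otherwise U
when e do { id := e } otherwise when e do S
when e do { id := e } otherwise when e do M
when e do { id := e } otherwise when e do id := e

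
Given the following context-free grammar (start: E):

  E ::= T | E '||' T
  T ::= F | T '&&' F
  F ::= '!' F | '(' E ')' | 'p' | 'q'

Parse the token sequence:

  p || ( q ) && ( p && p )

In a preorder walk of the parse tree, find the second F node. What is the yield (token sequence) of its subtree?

( q )

[E [E [T [F p]]] || [T [T [F ( [E [T [F q]]] )]] && [F ( [E [T [T [F p]] && [F p]]] )]]]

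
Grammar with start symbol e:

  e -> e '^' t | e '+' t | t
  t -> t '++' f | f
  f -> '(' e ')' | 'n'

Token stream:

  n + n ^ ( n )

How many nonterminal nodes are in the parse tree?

12

[e [e [e [t [f n]]] + [t [f n]]] ^ [t [f ( [e [t [f n]]] )]]]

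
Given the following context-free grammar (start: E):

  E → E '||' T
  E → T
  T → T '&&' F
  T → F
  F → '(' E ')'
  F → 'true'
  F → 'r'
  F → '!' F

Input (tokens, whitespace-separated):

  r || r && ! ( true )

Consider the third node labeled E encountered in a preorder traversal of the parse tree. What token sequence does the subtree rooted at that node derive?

[E [E [T [F r]]] || [T [T [F r]] && [F ! [F ( [E [T [F true]]] )]]]]

true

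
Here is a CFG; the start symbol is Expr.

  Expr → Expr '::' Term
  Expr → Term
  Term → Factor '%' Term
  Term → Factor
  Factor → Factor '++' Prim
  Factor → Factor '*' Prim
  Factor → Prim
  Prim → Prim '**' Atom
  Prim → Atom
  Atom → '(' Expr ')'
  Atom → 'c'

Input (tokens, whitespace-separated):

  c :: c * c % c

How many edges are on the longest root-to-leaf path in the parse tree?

[Expr [Expr [Term [Factor [Prim [Atom c]]]]] :: [Term [Factor [Factor [Prim [Atom c]]] * [Prim [Atom c]]] % [Term [Factor [Prim [Atom c]]]]]]

6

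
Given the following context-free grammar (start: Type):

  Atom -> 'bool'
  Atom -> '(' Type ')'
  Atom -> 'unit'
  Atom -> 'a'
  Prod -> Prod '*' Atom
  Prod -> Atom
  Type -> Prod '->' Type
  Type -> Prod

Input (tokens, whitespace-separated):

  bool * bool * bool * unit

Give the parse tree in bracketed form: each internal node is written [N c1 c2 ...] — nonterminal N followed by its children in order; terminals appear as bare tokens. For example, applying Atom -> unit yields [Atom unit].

Type
Prod
Prod * Atom
Prod * Atom * Atom
Prod * Atom * Atom * Atom
Atom * Atom * Atom * Atom
bool * Atom * Atom * Atom
bool * bool * Atom * Atom
bool * bool * bool * Atom
bool * bool * bool * unit

[Type [Prod [Prod [Prod [Prod [Atom bool]] * [Atom bool]] * [Atom bool]] * [Atom unit]]]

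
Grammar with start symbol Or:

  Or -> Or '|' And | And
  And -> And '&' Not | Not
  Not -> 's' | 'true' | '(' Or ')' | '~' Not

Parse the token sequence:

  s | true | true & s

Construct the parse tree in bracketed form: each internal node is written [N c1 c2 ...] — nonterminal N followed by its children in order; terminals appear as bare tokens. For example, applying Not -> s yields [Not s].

[Or [Or [Or [And [Not s]]] | [And [Not true]]] | [And [And [Not true]] & [Not s]]]

Or
Or | And
Or | And | And
And | And | And
Not | And | And
s | And | And
s | Not | And
s | true | And
s | true | And & Not
s | true | Not & Not
s | true | true & Not
s | true | true & s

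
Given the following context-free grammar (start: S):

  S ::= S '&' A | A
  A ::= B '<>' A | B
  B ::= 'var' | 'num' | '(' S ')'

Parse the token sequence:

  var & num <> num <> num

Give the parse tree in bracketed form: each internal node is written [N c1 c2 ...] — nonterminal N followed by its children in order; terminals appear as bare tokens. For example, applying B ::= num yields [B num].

[S [S [A [B var]]] & [A [B num] <> [A [B num] <> [A [B num]]]]]

S
S & A
A & A
B & A
var & A
var & B <> A
var & num <> A
var & num <> B <> A
var & num <> num <> A
var & num <> num <> B
var & num <> num <> num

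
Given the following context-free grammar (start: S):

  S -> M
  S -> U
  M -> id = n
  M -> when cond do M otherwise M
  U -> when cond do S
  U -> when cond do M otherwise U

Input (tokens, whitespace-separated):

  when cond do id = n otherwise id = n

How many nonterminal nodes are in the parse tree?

4

[S [M when cond do [M id = n] otherwise [M id = n]]]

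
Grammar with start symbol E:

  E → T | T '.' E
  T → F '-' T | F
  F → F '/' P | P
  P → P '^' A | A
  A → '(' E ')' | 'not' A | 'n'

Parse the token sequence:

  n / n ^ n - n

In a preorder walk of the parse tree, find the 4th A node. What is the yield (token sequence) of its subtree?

n

[E [T [F [F [P [A n]]] / [P [P [A n]] ^ [A n]]] - [T [F [P [A n]]]]]]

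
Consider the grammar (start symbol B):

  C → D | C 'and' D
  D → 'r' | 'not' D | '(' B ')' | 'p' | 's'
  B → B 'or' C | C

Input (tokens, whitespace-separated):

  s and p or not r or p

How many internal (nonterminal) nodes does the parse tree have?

[B [B [B [C [C [D s]] and [D p]]] or [C [D not [D r]]]] or [C [D p]]]

12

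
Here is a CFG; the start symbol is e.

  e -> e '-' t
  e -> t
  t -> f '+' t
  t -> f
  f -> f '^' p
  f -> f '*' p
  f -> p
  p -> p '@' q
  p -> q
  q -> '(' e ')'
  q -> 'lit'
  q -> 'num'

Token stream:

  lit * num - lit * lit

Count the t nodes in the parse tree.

[e [e [t [f [f [p [q lit]]] * [p [q num]]]]] - [t [f [f [p [q lit]]] * [p [q lit]]]]]

2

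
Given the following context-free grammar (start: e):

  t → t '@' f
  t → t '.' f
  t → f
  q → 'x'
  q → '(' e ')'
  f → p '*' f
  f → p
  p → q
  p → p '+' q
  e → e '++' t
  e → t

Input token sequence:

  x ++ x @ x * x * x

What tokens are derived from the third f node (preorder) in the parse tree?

x * x * x

[e [e [t [f [p [q x]]]]] ++ [t [t [f [p [q x]]]] @ [f [p [q x]] * [f [p [q x]] * [f [p [q x]]]]]]]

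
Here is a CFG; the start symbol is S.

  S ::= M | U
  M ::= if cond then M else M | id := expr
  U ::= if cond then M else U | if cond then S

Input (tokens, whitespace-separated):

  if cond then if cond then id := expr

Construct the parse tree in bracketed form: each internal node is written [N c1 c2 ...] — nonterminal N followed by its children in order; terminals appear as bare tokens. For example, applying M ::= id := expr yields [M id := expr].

[S [U if cond then [S [U if cond then [S [M id := expr]]]]]]

S
U
if cond then S
if cond then U
if cond then if cond then S
if cond then if cond then M
if cond then if cond then id := expr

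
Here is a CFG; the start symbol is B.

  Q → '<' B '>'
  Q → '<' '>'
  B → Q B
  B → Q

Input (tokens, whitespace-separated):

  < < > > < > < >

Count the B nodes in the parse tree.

4

[B [Q < [B [Q < >]] >] [B [Q < >] [B [Q < >]]]]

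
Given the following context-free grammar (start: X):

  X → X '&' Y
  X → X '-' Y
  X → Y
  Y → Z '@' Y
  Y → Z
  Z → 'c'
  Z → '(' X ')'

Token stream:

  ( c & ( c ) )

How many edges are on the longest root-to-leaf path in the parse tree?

9

[X [Y [Z ( [X [X [Y [Z c]]] & [Y [Z ( [X [Y [Z c]]] )]]] )]]]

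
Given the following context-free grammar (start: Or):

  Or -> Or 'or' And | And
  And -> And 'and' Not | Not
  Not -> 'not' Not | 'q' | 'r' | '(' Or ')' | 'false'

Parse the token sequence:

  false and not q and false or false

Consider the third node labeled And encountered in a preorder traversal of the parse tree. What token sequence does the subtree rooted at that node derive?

[Or [Or [And [And [And [Not false]] and [Not not [Not q]]] and [Not false]]] or [And [Not false]]]

false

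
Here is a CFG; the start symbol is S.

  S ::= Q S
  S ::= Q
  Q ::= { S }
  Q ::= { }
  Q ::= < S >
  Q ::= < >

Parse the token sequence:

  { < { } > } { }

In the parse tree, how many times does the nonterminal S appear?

4

[S [Q { [S [Q < [S [Q { }]] >]] }] [S [Q { }]]]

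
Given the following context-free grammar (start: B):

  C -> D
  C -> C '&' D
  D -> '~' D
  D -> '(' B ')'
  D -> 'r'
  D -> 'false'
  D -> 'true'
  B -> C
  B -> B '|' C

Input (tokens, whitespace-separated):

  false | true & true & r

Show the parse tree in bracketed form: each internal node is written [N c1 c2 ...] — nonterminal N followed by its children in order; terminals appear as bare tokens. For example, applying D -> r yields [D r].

[B [B [C [D false]]] | [C [C [C [D true]] & [D true]] & [D r]]]

B
B | C
C | C
D | C
false | C
false | C & D
false | C & D & D
false | D & D & D
false | true & D & D
false | true & true & D
false | true & true & r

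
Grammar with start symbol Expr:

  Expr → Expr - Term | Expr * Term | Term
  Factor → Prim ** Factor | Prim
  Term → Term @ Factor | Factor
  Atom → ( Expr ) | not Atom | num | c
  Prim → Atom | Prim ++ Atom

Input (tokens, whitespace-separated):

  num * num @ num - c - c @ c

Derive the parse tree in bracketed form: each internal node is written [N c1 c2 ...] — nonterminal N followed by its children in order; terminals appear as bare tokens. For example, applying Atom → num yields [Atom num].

[Expr [Expr [Expr [Expr [Term [Factor [Prim [Atom num]]]]] * [Term [Term [Factor [Prim [Atom num]]]] @ [Factor [Prim [Atom num]]]]] - [Term [Factor [Prim [Atom c]]]]] - [Term [Term [Factor [Prim [Atom c]]]] @ [Factor [Prim [Atom c]]]]]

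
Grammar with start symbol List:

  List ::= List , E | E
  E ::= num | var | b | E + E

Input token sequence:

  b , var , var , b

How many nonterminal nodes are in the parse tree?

[List [List [List [List [E b]] , [E var]] , [E var]] , [E b]]

8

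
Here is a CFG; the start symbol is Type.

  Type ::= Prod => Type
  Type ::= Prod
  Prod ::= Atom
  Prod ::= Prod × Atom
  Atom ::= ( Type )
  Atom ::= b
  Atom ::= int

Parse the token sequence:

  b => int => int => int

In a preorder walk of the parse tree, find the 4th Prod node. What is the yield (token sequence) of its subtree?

int

[Type [Prod [Atom b]] => [Type [Prod [Atom int]] => [Type [Prod [Atom int]] => [Type [Prod [Atom int]]]]]]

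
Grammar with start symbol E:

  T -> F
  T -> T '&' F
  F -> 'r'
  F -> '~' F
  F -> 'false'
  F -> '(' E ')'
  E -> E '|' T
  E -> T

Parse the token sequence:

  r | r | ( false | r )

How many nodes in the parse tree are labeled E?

5

[E [E [E [T [F r]]] | [T [F r]]] | [T [F ( [E [E [T [F false]]] | [T [F r]]] )]]]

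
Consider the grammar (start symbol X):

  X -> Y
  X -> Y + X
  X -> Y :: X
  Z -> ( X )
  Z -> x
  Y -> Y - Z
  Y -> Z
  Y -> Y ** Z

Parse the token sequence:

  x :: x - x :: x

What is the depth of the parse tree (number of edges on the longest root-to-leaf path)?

[X [Y [Z x]] :: [X [Y [Y [Z x]] - [Z x]] :: [X [Y [Z x]]]]]

5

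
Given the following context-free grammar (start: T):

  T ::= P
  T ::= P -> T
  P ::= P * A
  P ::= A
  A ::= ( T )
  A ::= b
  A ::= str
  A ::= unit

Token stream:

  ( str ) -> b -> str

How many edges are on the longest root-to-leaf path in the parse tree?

[T [P [A ( [T [P [A str]]] )]] -> [T [P [A b]] -> [T [P [A str]]]]]

6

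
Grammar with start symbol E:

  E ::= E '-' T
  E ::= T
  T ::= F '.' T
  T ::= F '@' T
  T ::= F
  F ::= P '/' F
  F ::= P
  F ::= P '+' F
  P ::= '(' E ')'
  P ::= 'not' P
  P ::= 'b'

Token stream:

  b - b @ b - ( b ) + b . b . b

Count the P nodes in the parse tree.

[E [E [E [T [F [P b]]]] - [T [F [P b]] @ [T [F [P b]]]]] - [T [F [P ( [E [T [F [P b]]]] )] + [F [P b]]] . [T [F [P b]] . [T [F [P b]]]]]]

8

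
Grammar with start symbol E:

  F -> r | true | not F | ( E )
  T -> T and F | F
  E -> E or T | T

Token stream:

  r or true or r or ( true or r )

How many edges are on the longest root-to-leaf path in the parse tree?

[E [E [E [E [T [F r]]] or [T [F true]]] or [T [F r]]] or [T [F ( [E [E [T [F true]]] or [T [F r]]] )]]]

7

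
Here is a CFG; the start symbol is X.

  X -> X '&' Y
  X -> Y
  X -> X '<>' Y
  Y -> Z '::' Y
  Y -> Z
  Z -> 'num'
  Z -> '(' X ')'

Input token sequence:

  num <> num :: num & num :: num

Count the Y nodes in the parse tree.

5

[X [X [X [Y [Z num]]] <> [Y [Z num] :: [Y [Z num]]]] & [Y [Z num] :: [Y [Z num]]]]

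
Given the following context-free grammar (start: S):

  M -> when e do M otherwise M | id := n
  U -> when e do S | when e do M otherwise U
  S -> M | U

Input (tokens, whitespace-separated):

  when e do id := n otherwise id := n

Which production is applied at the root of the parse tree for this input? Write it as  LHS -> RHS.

[S [M when e do [M id := n] otherwise [M id := n]]]

S -> M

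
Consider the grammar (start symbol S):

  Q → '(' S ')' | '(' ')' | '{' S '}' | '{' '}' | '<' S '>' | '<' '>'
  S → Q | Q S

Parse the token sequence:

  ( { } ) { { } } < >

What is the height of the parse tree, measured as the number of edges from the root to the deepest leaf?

5

[S [Q ( [S [Q { }]] )] [S [Q { [S [Q { }]] }] [S [Q < >]]]]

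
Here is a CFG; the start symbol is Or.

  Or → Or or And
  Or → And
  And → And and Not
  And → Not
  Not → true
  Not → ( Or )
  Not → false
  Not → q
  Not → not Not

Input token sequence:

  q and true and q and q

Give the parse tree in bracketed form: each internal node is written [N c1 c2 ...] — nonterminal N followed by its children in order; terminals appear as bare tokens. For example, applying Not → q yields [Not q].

Or
And
And and Not
And and Not and Not
And and Not and Not and Not
Not and Not and Not and Not
q and Not and Not and Not
q and true and Not and Not
q and true and q and Not
q and true and q and q

[Or [And [And [And [And [Not q]] and [Not true]] and [Not q]] and [Not q]]]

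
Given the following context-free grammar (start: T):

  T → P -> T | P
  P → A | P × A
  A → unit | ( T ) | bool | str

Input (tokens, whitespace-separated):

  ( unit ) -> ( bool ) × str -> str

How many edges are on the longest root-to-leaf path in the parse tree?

8

[T [P [A ( [T [P [A unit]]] )]] -> [T [P [P [A ( [T [P [A bool]]] )]] × [A str]] -> [T [P [A str]]]]]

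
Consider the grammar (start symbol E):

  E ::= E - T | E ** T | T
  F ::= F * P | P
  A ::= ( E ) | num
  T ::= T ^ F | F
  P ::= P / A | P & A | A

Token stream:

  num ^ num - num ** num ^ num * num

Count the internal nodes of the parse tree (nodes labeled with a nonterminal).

[E [E [E [T [T [F [P [A num]]]] ^ [F [P [A num]]]]] - [T [F [P [A num]]]]] ** [T [T [F [P [A num]]]] ^ [F [F [P [A num]]] * [P [A num]]]]]

26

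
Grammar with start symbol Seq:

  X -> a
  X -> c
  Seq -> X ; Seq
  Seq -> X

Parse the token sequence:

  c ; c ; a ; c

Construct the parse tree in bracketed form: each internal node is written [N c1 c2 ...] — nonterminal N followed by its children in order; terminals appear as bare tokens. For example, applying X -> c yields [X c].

[Seq [X c] ; [Seq [X c] ; [Seq [X a] ; [Seq [X c]]]]]

Seq
X ; Seq
c ; Seq
c ; X ; Seq
c ; c ; Seq
c ; c ; X ; Seq
c ; c ; a ; Seq
c ; c ; a ; X
c ; c ; a ; c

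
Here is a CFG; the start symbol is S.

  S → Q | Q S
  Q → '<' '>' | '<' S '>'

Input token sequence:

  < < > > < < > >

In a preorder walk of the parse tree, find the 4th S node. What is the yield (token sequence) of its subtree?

< >

[S [Q < [S [Q < >]] >] [S [Q < [S [Q < >]] >]]]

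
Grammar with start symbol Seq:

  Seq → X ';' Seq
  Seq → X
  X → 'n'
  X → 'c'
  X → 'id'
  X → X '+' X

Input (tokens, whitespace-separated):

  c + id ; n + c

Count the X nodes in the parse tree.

6

[Seq [X [X c] + [X id]] ; [Seq [X [X n] + [X c]]]]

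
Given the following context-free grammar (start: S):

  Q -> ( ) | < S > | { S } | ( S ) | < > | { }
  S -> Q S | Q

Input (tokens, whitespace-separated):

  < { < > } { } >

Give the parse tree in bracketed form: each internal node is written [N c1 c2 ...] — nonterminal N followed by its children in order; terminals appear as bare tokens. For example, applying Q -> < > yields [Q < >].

[S [Q < [S [Q { [S [Q < >]] }] [S [Q { }]]] >]]

S
Q
< S >
< Q S >
< { S } S >
< { Q } S >
< { < > } S >
< { < > } Q >
< { < > } { } >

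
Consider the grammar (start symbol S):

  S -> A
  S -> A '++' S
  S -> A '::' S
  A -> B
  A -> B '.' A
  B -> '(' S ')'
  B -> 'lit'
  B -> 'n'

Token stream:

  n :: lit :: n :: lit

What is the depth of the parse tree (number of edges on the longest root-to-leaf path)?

6

[S [A [B n]] :: [S [A [B lit]] :: [S [A [B n]] :: [S [A [B lit]]]]]]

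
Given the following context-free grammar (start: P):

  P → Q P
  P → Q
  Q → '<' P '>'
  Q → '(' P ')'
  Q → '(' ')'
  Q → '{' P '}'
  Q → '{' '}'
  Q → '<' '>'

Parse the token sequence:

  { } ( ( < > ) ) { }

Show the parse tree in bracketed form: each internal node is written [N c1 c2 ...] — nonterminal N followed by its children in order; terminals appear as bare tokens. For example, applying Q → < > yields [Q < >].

P
Q P
{ } P
{ } Q P
{ } ( P ) P
{ } ( Q ) P
{ } ( ( P ) ) P
{ } ( ( Q ) ) P
{ } ( ( < > ) ) P
{ } ( ( < > ) ) Q
{ } ( ( < > ) ) { }

[P [Q { }] [P [Q ( [P [Q ( [P [Q < >]] )]] )] [P [Q { }]]]]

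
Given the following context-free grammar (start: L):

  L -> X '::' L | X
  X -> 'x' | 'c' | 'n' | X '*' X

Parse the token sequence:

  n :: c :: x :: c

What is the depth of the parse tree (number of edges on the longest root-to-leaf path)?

[L [X n] :: [L [X c] :: [L [X x] :: [L [X c]]]]]

5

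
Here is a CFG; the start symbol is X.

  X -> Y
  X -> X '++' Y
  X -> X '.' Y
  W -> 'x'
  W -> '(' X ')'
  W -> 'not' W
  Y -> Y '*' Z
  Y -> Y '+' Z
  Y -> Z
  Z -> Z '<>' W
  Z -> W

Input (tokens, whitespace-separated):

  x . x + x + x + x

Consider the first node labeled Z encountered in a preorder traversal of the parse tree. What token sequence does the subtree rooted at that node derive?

x

[X [X [Y [Z [W x]]]] . [Y [Y [Y [Y [Z [W x]]] + [Z [W x]]] + [Z [W x]]] + [Z [W x]]]]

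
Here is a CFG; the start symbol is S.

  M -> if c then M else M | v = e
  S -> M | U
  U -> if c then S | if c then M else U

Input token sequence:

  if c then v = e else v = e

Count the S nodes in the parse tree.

[S [M if c then [M v = e] else [M v = e]]]

1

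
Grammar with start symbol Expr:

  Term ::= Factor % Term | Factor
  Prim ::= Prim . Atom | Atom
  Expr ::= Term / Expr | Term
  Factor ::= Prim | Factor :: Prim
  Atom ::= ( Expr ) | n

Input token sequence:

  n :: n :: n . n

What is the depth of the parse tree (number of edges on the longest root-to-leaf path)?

7

[Expr [Term [Factor [Factor [Factor [Prim [Atom n]]] :: [Prim [Atom n]]] :: [Prim [Prim [Atom n]] . [Atom n]]]]]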